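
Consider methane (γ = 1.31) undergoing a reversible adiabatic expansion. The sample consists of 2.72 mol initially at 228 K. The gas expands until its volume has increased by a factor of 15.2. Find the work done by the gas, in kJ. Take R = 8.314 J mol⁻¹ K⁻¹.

For a reversible adiabat TV^(γ−1) is constant, so T₂ = T₁ (V₁/V₂)^(γ−1).
T₂ = 228 × (1/15.2)^(0.31) = 98.08 K.
Q = 0, so ΔU = W_on_gas = nCᵥΔT with Cᵥ = R/(γ−1) = 26.82 J/(mol·K).
ΔU = 2.72 × 26.82 × (98.08 − 228) = -9478 J.
Work done by the gas = −ΔU = 9478 J.

W ≈ 9.48 kJ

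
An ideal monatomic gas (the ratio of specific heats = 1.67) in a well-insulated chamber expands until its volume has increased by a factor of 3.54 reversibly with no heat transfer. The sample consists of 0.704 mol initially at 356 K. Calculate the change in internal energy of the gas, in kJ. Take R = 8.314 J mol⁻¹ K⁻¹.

Adiabatic: T₁V₁^(γ−1) = T₂V₂^(γ−1) ⇒ T₂ = T₁ (V₁/V₂)^(γ−1).
T₂ = 356 × (1/3.54)^(0.67) = 152.6 K.
Q = 0, so ΔU = W_on_gas = nCᵥΔT with Cᵥ = R/(γ−1) = 12.41 J/(mol·K).
ΔU = 0.704 × 12.41 × (152.6 − 356) = -1777 J.

ΔU ≈ -1.78 kJ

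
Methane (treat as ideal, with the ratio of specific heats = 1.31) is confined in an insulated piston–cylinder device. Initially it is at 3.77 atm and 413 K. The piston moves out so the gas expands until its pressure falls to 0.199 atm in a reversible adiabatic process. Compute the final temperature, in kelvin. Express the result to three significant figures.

T₂ ≈ 206 K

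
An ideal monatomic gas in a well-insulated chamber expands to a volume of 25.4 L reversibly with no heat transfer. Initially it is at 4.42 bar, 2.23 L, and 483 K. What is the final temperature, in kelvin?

Adiabatic: T₁V₁^(γ−1) = T₂V₂^(γ−1) ⇒ T₂ = T₁ (V₁/V₂)^(γ−1).
γ = 5/3 for a monatomic ideal gas.
T₂ = 483 × (2.23/25.4)^(2/3) = 95.41 K.

T₂ ≈ 95.4 K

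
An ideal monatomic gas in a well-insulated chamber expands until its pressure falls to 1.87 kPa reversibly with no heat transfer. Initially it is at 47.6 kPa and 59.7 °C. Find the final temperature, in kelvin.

T₂ ≈ 91.2 K

Along an adiabat T P^((1−γ)/γ) is constant, so T₂ = T₁ (P₂/P₁)^((γ−1)/γ).
For a monatomic ideal gas γ = 5/3, so (γ−1)/γ = 2/5.
T₁ = 59.7 °C = 332.8 K.
T₂ = 332.8 × (1.87/47.6)^(2/5) = 91.19 K.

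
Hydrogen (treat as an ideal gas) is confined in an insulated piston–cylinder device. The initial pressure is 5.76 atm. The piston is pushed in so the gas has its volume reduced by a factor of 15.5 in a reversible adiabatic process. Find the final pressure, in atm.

P₂ ≈ 267 atm

Adiabatic: P₁V₁^γ = P₂V₂^γ ⇒ P₂ = P₁ (V₁/V₂)^γ.
For a diatomic ideal gas γ = 7/5.
P₂ = 5.76 × 15.5^(7/5) = 267.2 atm.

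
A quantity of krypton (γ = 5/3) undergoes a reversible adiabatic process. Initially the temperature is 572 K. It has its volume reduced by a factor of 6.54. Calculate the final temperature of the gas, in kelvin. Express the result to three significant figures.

T₂ ≈ 2000 K

For a reversible adiabat TV^(γ−1) is constant, so T₂ = T₁ (V₁/V₂)^(γ−1).
T₂ = 572 × 6.54^(2/3) = 2000 K.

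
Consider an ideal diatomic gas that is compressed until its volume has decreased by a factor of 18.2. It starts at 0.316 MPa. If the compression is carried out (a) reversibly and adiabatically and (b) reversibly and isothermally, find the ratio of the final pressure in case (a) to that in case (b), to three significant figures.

For a diatomic ideal gas γ = 7/5.
Isothermal: P_b = P₁(V₁/V₂) = 0.316×18.2.
Adiabatic: P_a = P₁(V₁/V₂)^γ = 0.316×18.2^(7/5).
P_a/P_b = (V₁/V₂)^(γ−1) = 18.2^(2/5) = 3.192.

P_adiabatic / P_isothermal ≈ 3.19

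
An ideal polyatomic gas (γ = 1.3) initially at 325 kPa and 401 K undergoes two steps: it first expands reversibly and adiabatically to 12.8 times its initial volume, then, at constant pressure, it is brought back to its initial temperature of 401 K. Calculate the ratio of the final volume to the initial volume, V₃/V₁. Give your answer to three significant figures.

V₃/V₁ ≈ 27.5

Adiabatic step: V₂/V₁ = 12.8; T₂ = T₁·(1/12.8)^(0.3) = 186.6 K.
Isobaric step: V₃/V₂ = T₃/T₂ = 401/186.6.
V₃/V₁ = (V₂/V₁)(V₃/V₂) = 12.8 × (401/186.6) = 27.5.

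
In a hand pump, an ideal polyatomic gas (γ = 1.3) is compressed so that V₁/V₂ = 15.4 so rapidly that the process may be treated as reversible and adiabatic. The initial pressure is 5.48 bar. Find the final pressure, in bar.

P₂ ≈ 192 bar

Since PV^γ is constant along a reversible adiabat, P₂ = P₁ (V₁/V₂)^γ.
P₂ = 5.48 × 15.4^(1.3) = 191.7 bar.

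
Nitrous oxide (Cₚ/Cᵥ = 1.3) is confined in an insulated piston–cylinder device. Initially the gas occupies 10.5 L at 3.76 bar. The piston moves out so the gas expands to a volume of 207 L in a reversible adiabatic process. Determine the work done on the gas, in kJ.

P₂ = P₁(V₁/V₂)^γ = 3.76×(10.5/207)^(1.3) = 0.07798 bar.
For a reversible adiabat, W_by_gas = (P₁V₁ − P₂V₂)/(γ−1).
W_by = (376000×0.0105 − 7798×0.207) / (0.3) = 7780 J.
W_on_gas = −W_by = -7780 J.

W ≈ -7.78 kJ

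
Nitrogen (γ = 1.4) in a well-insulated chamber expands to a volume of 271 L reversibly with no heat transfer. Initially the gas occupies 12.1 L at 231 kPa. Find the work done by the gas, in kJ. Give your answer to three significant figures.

W ≈ 4.97 kJ

P₂ = P₁(V₁/V₂)^γ = 231×(12.1/271)^(1.4) = 2.974 kPa.
For a reversible adiabat, W_by_gas = (P₁V₁ − P₂V₂)/(γ−1).
W_by = (231000×0.0121 − 2974×0.271) / (0.4) = 4973 J.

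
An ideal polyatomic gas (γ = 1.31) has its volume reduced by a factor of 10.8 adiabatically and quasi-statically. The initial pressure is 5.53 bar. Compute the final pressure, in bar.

P₂ ≈ 125 bar

Adiabatic: P₁V₁^γ = P₂V₂^γ ⇒ P₂ = P₁ (V₁/V₂)^γ.
P₂ = 5.53 × 10.8^(1.31) = 124.9 bar.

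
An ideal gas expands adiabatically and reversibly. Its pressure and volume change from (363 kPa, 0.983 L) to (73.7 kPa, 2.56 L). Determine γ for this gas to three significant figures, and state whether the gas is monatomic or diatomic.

γ ≈ 1.67; monatomic

PV^γ = const ⇒ γ = ln(P₂/P₁) / ln(V₁/V₂).
γ = ln(73.7/363) / ln(0.983/2.56) = 1.666.
γ ≈ 1.67 is close to 5/3, so the gas is monatomic.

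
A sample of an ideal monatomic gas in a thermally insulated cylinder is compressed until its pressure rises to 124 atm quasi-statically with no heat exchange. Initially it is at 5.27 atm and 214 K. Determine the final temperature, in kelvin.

Adiabatic: T₂/T₁ = (P₂/P₁)^((γ−1)/γ).
For a monatomic ideal gas γ = 5/3, so (γ−1)/γ = 2/5.
T₂ = 214 × (124/5.27)^(2/5) = 756.9 K.

T₂ ≈ 757 K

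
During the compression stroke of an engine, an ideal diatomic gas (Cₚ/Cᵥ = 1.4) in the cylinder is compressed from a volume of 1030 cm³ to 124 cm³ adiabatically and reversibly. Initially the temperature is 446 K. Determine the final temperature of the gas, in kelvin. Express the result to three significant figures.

T₂ ≈ 1040 K

For a reversible adiabat TV^(γ−1) is constant, so T₂ = T₁ (V₁/V₂)^(γ−1).
T₂ = 446 × (1030/124)^(0.4) = 1040 K.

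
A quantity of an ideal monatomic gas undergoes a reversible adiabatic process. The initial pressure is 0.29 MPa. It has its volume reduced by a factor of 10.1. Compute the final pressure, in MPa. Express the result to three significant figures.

Adiabatic: P₁V₁^γ = P₂V₂^γ ⇒ P₂ = P₁ (V₁/V₂)^γ.
For a monatomic ideal gas γ = 5/3.
P₂ = 0.29 × 10.1^(5/3) = 13.69 MPa.

P₂ ≈ 13.7 MPa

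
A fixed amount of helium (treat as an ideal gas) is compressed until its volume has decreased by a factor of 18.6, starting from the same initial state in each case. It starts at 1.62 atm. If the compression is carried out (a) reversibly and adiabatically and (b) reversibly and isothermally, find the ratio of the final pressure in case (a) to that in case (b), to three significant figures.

P_adiabatic / P_isothermal ≈ 7.02

For a monatomic ideal gas γ = 5/3.
Isothermal: P_b = P₁(V₁/V₂) = 1.62×18.6.
Adiabatic: P_a = P₁(V₁/V₂)^γ = 1.62×18.6^(5/3).
P_a/P_b = (V₁/V₂)^(γ−1) = 18.6^(2/3) = 7.02.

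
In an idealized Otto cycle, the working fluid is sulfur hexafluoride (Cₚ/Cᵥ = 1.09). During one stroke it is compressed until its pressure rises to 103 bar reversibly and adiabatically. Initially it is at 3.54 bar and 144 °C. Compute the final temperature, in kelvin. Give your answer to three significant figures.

Adiabatic: T₂/T₁ = (P₂/P₁)^((γ−1)/γ).
T₁ = 144 °C = 417.1 K.
T₂ = 417.1 × (103/3.54)^(0.0826) = 551 K.

T₂ ≈ 551 K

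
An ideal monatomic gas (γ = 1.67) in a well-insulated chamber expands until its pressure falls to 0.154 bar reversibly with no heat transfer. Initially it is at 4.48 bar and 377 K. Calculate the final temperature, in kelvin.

Adiabatic: T₂/T₁ = (P₂/P₁)^((γ−1)/γ).
T₂ = 377 × (0.154/4.48)^(0.401) = 97.52 K.

T₂ ≈ 97.5 K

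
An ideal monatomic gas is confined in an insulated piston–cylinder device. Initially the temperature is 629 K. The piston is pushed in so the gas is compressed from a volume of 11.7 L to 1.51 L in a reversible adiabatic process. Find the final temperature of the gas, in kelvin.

T₂ ≈ 2460 K

For a reversible adiabat TV^(γ−1) is constant, so T₂ = T₁ (V₁/V₂)^(γ−1).
For a monatomic ideal gas γ = 5/3, so γ−1 = 2/3.
T₂ = 629 × (11.7/1.51)^(2/3) = 2463 K.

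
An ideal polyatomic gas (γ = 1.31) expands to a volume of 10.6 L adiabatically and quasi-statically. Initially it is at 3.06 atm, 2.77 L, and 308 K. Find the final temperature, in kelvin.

For a reversible adiabat TV^(γ−1) is constant, so T₂ = T₁ (V₁/V₂)^(γ−1).
T₂ = 308 × (2.77/10.6)^(0.31) = 203.2 K.

T₂ ≈ 203 K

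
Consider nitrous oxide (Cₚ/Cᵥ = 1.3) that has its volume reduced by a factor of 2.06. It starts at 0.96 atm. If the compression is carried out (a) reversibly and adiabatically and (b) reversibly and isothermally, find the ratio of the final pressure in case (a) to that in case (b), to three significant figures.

P_adiabatic / P_isothermal ≈ 1.24

Isothermal: P_b = P₁(V₁/V₂) = 0.96×2.06.
Adiabatic: P_a = P₁(V₁/V₂)^γ = 0.96×2.06^(1.3).
P_a/P_b = (V₁/V₂)^(γ−1) = 2.06^(0.3) = 1.242.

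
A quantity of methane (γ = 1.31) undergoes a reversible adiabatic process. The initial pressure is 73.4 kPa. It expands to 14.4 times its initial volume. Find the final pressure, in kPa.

P₂ ≈ 2.23 kPa

Adiabatic: P₁V₁^γ = P₂V₂^γ ⇒ P₂ = P₁ (V₁/V₂)^γ.
P₂ = 73.4 × (1/14.4)^(1.31) = 2.23 kPa.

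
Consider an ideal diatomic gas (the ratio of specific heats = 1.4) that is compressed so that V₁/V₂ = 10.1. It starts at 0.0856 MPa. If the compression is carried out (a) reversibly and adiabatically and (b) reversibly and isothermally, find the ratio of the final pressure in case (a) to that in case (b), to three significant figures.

P_adiabatic / P_isothermal ≈ 2.52

Isothermal: P_b = P₁(V₁/V₂) = 0.0856×10.1.
Adiabatic: P_a = P₁(V₁/V₂)^γ = 0.0856×10.1^(1.4).
P_a/P_b = (V₁/V₂)^(γ−1) = 10.1^(0.4) = 2.522.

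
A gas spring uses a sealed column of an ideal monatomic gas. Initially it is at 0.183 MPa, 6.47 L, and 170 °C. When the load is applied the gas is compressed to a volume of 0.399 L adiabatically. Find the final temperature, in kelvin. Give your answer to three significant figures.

For a reversible adiabat TV^(γ−1) is constant, so T₂ = T₁ (V₁/V₂)^(γ−1).
γ = 5/3 for a monatomic ideal gas.
T₁ = 170 °C = 443.1 K.
T₂ = 443.1 × (6.47/0.399)^(2/3) = 2839 K.

T₂ ≈ 2840 K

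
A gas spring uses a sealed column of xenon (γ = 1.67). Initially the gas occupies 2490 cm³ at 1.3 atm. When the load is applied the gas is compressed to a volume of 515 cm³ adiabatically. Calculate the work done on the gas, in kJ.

W ≈ 0.918 kJ

P₂ = P₁(V₁/V₂)^γ = 1.3×(2490/515)^(1.67) = 18.07 atm.
For a reversible adiabat, W_by_gas = (P₁V₁ − P₂V₂)/(γ−1).
W_by = (131700×0.00249 − 1.831×10^6×0.000515) / (0.67) = -917.6 J.
W_on_gas = −W_by = 917.6 J.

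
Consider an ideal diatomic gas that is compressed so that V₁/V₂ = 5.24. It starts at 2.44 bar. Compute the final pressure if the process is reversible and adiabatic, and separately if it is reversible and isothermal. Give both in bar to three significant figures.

For a diatomic ideal gas γ = 7/5.
Isothermal: P₂ = P₁(V₁/V₂) = 2.44×5.24 = 12.79 bar.
Adiabatic: P₂ = P₁(V₁/V₂)^γ = 2.44×5.24^(7/5) = 24.8 bar.

adiabatic: 24.8 bar; isothermal: 12.8 bar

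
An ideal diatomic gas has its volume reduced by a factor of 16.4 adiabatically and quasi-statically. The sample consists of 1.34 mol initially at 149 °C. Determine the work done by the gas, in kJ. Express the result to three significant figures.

W ≈ -24.2 kJ

Adiabatic: T₁V₁^(γ−1) = T₂V₂^(γ−1) ⇒ T₂ = T₁ (V₁/V₂)^(γ−1).
γ = 7/5 for a diatomic ideal gas, so γ−1 = 2/5.
T₁ = 149 °C = 422.1 K.
T₂ = 422.1 × 16.4^(2/5) = 1292 K.
Q = 0, so ΔU = W_on_gas = nCᵥΔT with Cᵥ = R/(γ−1) = 20.79 J/(mol·K).
ΔU = 1.34 × 20.79 × (1292 − 422.1) = 24240 J.
Work done by the gas = −ΔU = -24240 J.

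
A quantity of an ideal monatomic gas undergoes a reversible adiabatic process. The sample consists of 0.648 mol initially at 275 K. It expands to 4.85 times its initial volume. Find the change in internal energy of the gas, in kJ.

ΔU ≈ -1.45 kJ

For a reversible adiabat TV^(γ−1) is constant, so T₂ = T₁ (V₁/V₂)^(γ−1).
γ = 5/3 for a monatomic ideal gas, so γ−1 = 2/3.
T₂ = 275 × (1/4.85)^(2/3) = 95.98 K.
Q = 0, so ΔU = W_on_gas = nCᵥΔT with Cᵥ = R/(γ−1) = 12.47 J/(mol·K).
ΔU = 0.648 × 12.47 × (95.98 − 275) = -1447 J.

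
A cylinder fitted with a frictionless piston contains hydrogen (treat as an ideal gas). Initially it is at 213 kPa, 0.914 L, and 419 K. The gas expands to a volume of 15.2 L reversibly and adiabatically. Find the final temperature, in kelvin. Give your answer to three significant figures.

T₂ ≈ 136 K

Adiabatic: T₁V₁^(γ−1) = T₂V₂^(γ−1) ⇒ T₂ = T₁ (V₁/V₂)^(γ−1).
γ = 7/5 for a diatomic ideal gas.
T₂ = 419 × (0.914/15.2)^(2/5) = 136.1 K.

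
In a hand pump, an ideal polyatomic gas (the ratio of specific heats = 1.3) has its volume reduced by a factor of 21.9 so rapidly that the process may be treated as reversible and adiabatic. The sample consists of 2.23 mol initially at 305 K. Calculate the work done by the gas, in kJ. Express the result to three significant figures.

W ≈ -28.7 kJ

For a reversible adiabat TV^(γ−1) is constant, so T₂ = T₁ (V₁/V₂)^(γ−1).
T₂ = 305 × 21.9^(0.3) = 769.9 K.
Q = 0, so ΔU = W_on_gas = nCᵥΔT with Cᵥ = R/(γ−1) = 27.71 J/(mol·K).
ΔU = 2.23 × 27.71 × (769.9 − 305) = 28730 J.
Work done by the gas = −ΔU = -28730 J.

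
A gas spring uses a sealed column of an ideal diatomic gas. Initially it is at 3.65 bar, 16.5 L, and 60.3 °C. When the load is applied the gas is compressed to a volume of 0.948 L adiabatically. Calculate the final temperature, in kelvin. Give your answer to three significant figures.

For a reversible adiabat TV^(γ−1) is constant, so T₂ = T₁ (V₁/V₂)^(γ−1).
γ = 7/5 for a diatomic ideal gas.
T₁ = 60.3 °C = 333.4 K.
T₂ = 333.4 × (16.5/0.948)^(2/5) = 1045 K.

T₂ ≈ 1050 K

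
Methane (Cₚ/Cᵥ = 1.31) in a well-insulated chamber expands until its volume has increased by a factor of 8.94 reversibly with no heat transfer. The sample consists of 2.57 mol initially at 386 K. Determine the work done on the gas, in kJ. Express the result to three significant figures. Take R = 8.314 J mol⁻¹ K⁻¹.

Adiabatic: T₁V₁^(γ−1) = T₂V₂^(γ−1) ⇒ T₂ = T₁ (V₁/V₂)^(γ−1).
T₂ = 386 × (1/8.94)^(0.31) = 195.7 K.
Q = 0, so ΔU = W_on_gas = nCᵥΔT with Cᵥ = R/(γ−1) = 26.82 J/(mol·K).
ΔU = 2.57 × 26.82 × (195.7 − 386) = -13110 J.

W ≈ -13.1 kJ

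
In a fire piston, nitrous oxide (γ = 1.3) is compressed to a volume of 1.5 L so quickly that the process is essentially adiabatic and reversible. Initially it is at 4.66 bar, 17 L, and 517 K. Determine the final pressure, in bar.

P₂ ≈ 109 bar

Adiabatic: P₁V₁^γ = P₂V₂^γ ⇒ P₂ = P₁ (V₁/V₂)^γ.
P₂ = 4.66 × (17/1.5)^(1.3) = 109.4 bar.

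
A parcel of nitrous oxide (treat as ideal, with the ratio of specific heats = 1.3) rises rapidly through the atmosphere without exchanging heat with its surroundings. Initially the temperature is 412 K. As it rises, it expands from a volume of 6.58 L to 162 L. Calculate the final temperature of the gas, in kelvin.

Adiabatic: T₁V₁^(γ−1) = T₂V₂^(γ−1) ⇒ T₂ = T₁ (V₁/V₂)^(γ−1).
T₂ = 412 × (6.58/162)^(0.3) = 157.6 K.

T₂ ≈ 158 K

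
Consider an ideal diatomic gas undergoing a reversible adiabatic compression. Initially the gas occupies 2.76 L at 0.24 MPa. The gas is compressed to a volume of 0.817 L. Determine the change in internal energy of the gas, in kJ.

γ = 7/5 for a diatomic ideal gas.
P₂ = P₁(V₁/V₂)^γ = 0.24×(2.76/0.817)^(7/5) = 1.319 MPa.
For a reversible adiabat, W_by_gas = (P₁V₁ − P₂V₂)/(γ−1).
W_by = (240000×0.00276 − 1.319×10^6×0.000817) / (2/5) = -1039 J.
Q = 0 ⇒ ΔU = −W_by = 1039 J.

ΔU ≈ 1.04 kJ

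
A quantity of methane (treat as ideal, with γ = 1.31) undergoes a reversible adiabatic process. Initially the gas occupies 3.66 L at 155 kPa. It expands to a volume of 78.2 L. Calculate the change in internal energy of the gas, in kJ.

P₂ = P₁(V₁/V₂)^γ = 155×(3.66/78.2)^(1.31) = 2.808 kPa.
For a reversible adiabat, W_by_gas = (P₁V₁ − P₂V₂)/(γ−1).
W_by = (155000×0.00366 − 2808×0.0782) / (0.31) = 1122 J.
Q = 0 ⇒ ΔU = −W_by = -1122 J.

ΔU ≈ -1.12 kJ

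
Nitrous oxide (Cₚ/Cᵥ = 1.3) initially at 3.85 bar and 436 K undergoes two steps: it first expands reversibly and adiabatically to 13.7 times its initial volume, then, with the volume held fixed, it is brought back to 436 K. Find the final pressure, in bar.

Adiabatic step (PV^γ = const): P₂ = 3.85×(1/13.7)^(1.3) = 0.1282 bar; T₂ = 436×(1/13.7)^(0.3) = 198.8 K.
Isochoric: P₃ = P₂(T₃/T₂) = 0.1282 × (436/198.8) = 0.281 bar.

P₃ ≈ 0.281 bar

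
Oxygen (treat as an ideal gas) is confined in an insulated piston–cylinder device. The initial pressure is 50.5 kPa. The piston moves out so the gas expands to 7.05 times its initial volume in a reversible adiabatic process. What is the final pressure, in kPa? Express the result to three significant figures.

Since PV^γ is constant along a reversible adiabat, P₂ = P₁ (V₁/V₂)^γ.
For a diatomic ideal gas γ = 7/5.
P₂ = 50.5 × (1/7.05)^(7/5) = 3.28 kPa.

P₂ ≈ 3.28 kPa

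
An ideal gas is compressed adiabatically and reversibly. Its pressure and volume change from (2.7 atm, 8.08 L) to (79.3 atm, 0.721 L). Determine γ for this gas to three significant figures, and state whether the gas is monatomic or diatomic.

γ ≈ 1.40; diatomic

PV^γ = const ⇒ γ = ln(P₂/P₁) / ln(V₁/V₂).
γ = ln(79.3/2.7) / ln(8.08/0.721) = 1.399.
γ ≈ 1.40 is close to 7/5, so the gas is diatomic.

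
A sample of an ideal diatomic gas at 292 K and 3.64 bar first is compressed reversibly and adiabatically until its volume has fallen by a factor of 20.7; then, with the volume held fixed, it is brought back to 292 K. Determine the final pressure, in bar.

P₃ ≈ 75.3 bar

For a diatomic ideal gas γ = 7/5.
Adiabatic step (PV^γ = const): P₂ = 3.64×20.7^(7/5) = 253.2 bar; T₂ = 292×20.7^(2/5) = 981.2 K.
Isochoric: P₃ = P₂(T₃/T₂) = 253.2 × (292/981.2) = 75.35 bar.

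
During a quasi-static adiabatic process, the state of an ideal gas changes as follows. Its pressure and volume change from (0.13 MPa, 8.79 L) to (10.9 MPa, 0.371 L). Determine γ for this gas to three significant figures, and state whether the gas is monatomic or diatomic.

PV^γ = const ⇒ γ = ln(P₂/P₁) / ln(V₁/V₂).
γ = ln(10.9/0.13) / ln(8.79/0.371) = 1.399.
γ ≈ 1.40 is close to 7/5, so the gas is diatomic.

γ ≈ 1.40; diatomic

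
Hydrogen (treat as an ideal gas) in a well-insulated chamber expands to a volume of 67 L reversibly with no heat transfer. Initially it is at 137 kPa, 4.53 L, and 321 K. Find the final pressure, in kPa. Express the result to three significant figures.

Since PV^γ is constant along a reversible adiabat, P₂ = P₁ (V₁/V₂)^γ.
γ = 7/5 for a diatomic ideal gas.
P₂ = 137 × (4.53/67)^(7/5) = 3.153 kPa.

P₂ ≈ 3.15 kPa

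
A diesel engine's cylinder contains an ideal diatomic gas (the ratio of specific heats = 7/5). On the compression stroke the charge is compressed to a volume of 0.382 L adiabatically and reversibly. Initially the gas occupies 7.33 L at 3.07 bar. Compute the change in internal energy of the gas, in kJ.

ΔU ≈ 12.7 kJ

P₂ = P₁(V₁/V₂)^γ = 3.07×(7.33/0.382)^(7/5) = 192 bar.
For a reversible adiabat, W_by_gas = (P₁V₁ − P₂V₂)/(γ−1).
W_by = (307000×0.00733 − 1.92×10^7×0.000382) / (2/5) = -12710 J.
Q = 0 ⇒ ΔU = −W_by = 12710 J.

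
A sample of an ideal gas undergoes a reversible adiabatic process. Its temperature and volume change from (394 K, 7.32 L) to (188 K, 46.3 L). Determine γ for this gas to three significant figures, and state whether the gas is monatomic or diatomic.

TV^(γ−1) = const ⇒ γ − 1 = ln(T₂/T₁) / ln(V₁/V₂).
γ = 1 + ln(188/394) / ln(7.32/46.3) = 1.401.
γ ≈ 1.40 is close to 7/5, so the gas is diatomic.

γ ≈ 1.40; diatomic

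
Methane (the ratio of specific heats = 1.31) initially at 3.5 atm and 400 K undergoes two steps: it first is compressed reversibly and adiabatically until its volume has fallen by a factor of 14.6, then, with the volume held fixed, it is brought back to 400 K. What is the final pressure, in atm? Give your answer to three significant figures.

P₃ ≈ 51.1 atm

Adiabatic step (PV^γ = const): P₂ = 3.5×14.6^(1.31) = 117.3 atm; T₂ = 400×14.6^(0.31) = 918.4 K.
Isochoric: P₃ = P₂(T₃/T₂) = 117.3 × (400/918.4) = 51.1 atm.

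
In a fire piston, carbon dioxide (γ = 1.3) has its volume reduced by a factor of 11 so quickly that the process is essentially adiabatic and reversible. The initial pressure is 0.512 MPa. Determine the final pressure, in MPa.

P₂ ≈ 11.6 MPa

Adiabatic: P₁V₁^γ = P₂V₂^γ ⇒ P₂ = P₁ (V₁/V₂)^γ.
P₂ = 0.512 × 11^(1.3) = 11.56 MPa.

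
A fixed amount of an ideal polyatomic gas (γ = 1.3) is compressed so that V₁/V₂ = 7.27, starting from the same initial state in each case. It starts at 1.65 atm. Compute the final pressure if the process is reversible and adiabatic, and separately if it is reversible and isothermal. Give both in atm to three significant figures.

Isothermal: P₂ = P₁(V₁/V₂) = 1.65×7.27 = 12 atm.
Adiabatic: P₂ = P₁(V₁/V₂)^γ = 1.65×7.27^(1.3) = 21.75 atm.

adiabatic: 21.8 atm; isothermal: 12.0 atm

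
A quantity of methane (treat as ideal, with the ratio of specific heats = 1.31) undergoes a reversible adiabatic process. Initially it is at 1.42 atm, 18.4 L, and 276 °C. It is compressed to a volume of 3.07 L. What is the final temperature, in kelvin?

T₂ ≈ 957 K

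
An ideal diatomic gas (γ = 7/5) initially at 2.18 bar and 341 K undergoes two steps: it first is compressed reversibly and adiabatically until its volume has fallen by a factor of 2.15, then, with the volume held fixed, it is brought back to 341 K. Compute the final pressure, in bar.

P₃ ≈ 4.69 bar

Adiabatic step (PV^γ = const): P₂ = 2.18×2.15^(7/5) = 6.366 bar; T₂ = 341×2.15^(2/5) = 463.2 K.
Isochoric: P₃ = P₂(T₃/T₂) = 6.366 × (341/463.2) = 4.687 bar.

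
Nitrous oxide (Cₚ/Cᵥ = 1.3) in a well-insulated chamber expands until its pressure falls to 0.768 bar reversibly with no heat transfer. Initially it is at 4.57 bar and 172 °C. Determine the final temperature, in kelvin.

T₂ ≈ 295 K

Along an adiabat T P^((1−γ)/γ) is constant, so T₂ = T₁ (P₂/P₁)^((γ−1)/γ).
T₁ = 172 °C = 445.1 K.
T₂ = 445.1 × (0.768/4.57)^(0.231) = 295 K.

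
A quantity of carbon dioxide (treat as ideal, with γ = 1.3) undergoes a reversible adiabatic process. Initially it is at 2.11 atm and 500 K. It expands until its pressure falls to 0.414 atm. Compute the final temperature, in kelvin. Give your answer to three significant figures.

Adiabatic: T₂/T₁ = (P₂/P₁)^((γ−1)/γ).
T₂ = 500 × (0.414/2.11)^(0.231) = 343.4 K.

T₂ ≈ 343 K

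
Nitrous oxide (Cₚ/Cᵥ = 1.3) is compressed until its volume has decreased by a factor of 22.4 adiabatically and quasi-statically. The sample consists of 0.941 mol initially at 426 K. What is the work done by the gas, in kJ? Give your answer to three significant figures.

W ≈ -17.1 kJ

For a reversible adiabat TV^(γ−1) is constant, so T₂ = T₁ (V₁/V₂)^(γ−1).
T₂ = 426 × 22.4^(0.3) = 1083 K.
Q = 0, so ΔU = W_on_gas = nCᵥΔT with Cᵥ = R/(γ−1) = 27.71 J/(mol·K).
ΔU = 0.941 × 27.71 × (1083 − 426) = 17120 J.
Work done by the gas = −ΔU = -17120 J.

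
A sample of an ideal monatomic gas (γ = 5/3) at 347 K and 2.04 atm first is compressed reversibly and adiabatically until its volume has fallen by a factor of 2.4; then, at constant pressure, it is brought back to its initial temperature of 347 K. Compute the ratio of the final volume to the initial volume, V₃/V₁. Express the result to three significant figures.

V₃/V₁ ≈ 0.232

Adiabatic step: V₂/V₁ = 0.4167; T₂ = T₁·2.4^(2/3) = 622 K.
Isobaric step: V₃/V₂ = T₃/T₂ = 347/622.
V₃/V₁ = (V₂/V₁)(V₃/V₂) = 0.4167 × (347/622) = 0.2324.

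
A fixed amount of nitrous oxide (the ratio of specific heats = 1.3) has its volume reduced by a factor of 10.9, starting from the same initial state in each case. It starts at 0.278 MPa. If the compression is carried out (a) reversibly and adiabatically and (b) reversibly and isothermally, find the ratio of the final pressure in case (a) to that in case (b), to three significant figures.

P_adiabatic / P_isothermal ≈ 2.05

Isothermal: P_b = P₁(V₁/V₂) = 0.278×10.9.
Adiabatic: P_a = P₁(V₁/V₂)^γ = 0.278×10.9^(1.3).
P_a/P_b = (V₁/V₂)^(γ−1) = 10.9^(0.3) = 2.048.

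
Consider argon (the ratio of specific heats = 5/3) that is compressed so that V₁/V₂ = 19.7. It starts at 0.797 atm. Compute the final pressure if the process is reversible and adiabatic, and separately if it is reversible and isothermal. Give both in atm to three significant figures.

adiabatic: 115 atm; isothermal: 15.7 atm

Isothermal: P₂ = P₁(V₁/V₂) = 0.797×19.7 = 15.7 atm.
Adiabatic: P₂ = P₁(V₁/V₂)^γ = 0.797×19.7^(5/3) = 114.5 atm.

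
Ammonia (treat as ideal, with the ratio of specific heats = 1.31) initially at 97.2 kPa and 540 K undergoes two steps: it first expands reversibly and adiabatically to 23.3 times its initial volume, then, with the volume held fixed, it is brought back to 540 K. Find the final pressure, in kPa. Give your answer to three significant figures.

P₃ ≈ 4.17 kPa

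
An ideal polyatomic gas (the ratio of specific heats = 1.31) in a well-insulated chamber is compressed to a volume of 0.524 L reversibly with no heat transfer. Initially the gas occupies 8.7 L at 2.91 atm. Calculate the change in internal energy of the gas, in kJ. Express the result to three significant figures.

P₂ = P₁(V₁/V₂)^γ = 2.91×(8.7/0.524)^(1.31) = 115.4 atm.
For a reversible adiabat, W_by_gas = (P₁V₁ − P₂V₂)/(γ−1).
W_by = (294900×0.0087 − 1.17×10^7×0.000524) / (0.31) = -11500 J.
Q = 0 ⇒ ΔU = −W_by = 11500 J.

ΔU ≈ 11.5 kJ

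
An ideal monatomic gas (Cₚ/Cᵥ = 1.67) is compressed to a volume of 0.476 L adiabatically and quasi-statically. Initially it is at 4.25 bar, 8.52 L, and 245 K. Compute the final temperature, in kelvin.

Adiabatic: T₁V₁^(γ−1) = T₂V₂^(γ−1) ⇒ T₂ = T₁ (V₁/V₂)^(γ−1).
T₂ = 245 × (8.52/0.476)^(0.67) = 1693 K.

T₂ ≈ 1690 K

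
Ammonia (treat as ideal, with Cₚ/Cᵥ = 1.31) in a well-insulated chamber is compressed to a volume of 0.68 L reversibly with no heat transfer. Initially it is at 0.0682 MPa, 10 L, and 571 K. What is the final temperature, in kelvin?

Adiabatic: T₁V₁^(γ−1) = T₂V₂^(γ−1) ⇒ T₂ = T₁ (V₁/V₂)^(γ−1).
T₂ = 571 × (10/0.68)^(0.31) = 1314 K.

T₂ ≈ 1310 K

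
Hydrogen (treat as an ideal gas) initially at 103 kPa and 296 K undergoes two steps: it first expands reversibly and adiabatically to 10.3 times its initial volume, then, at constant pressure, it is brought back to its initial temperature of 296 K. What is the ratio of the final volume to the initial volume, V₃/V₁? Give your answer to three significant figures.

V₃/V₁ ≈ 26.2

For a diatomic ideal gas γ = 7/5.
Adiabatic step: V₂/V₁ = 10.3; T₂ = T₁·(1/10.3)^(2/5) = 116.5 K.
Isobaric step: V₃/V₂ = T₃/T₂ = 296/116.5.
V₃/V₁ = (V₂/V₁)(V₃/V₂) = 10.3 × (296/116.5) = 26.18.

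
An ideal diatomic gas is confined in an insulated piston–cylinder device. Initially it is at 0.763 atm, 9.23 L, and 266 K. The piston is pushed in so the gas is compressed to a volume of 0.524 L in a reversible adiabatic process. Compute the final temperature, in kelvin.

For a reversible adiabat TV^(γ−1) is constant, so T₂ = T₁ (V₁/V₂)^(γ−1).
γ = 7/5 for a diatomic ideal gas.
T₂ = 266 × (9.23/0.524)^(2/5) = 838 K.

T₂ ≈ 838 K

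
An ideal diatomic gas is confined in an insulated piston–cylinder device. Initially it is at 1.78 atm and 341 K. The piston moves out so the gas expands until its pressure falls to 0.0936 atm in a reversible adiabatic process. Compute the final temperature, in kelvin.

T₂ ≈ 147 K

Adiabatic: T₂/T₁ = (P₂/P₁)^((γ−1)/γ).
For a diatomic ideal gas γ = 7/5, so (γ−1)/γ = 2/7.
T₂ = 341 × (0.0936/1.78)^(2/7) = 147 K.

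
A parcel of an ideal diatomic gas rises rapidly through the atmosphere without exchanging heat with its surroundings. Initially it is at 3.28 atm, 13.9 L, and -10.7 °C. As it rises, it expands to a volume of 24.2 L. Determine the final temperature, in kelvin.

T₂ ≈ 210 K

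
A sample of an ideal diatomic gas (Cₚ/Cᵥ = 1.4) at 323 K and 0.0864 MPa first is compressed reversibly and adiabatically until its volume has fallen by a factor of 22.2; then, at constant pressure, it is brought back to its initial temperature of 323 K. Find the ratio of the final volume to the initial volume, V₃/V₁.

Adiabatic step: V₂/V₁ = 0.04505; T₂ = T₁·22.2^(0.4) = 1116 K.
Isobaric step: V₃/V₂ = T₃/T₂ = 323/1116.
V₃/V₁ = (V₂/V₁)(V₃/V₂) = 0.04505 × (323/1116) = 0.01303.

V₃/V₁ ≈ 0.0130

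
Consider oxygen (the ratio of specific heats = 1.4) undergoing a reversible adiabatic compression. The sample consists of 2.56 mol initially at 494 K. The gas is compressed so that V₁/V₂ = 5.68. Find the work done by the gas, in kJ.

For a reversible adiabat TV^(γ−1) is constant, so T₂ = T₁ (V₁/V₂)^(γ−1).
T₂ = 494 × 5.68^(0.4) = 989.6 K.
Q = 0, so ΔU = W_on_gas = nCᵥΔT with Cᵥ = R/(γ−1) = 20.79 J/(mol·K).
ΔU = 2.56 × 20.79 × (989.6 − 494) = 26370 J.
Work done by the gas = −ΔU = -26370 J.

W ≈ -26.4 kJ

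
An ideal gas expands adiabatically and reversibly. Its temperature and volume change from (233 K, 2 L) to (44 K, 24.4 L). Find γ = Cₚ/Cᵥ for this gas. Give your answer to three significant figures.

γ ≈ 1.67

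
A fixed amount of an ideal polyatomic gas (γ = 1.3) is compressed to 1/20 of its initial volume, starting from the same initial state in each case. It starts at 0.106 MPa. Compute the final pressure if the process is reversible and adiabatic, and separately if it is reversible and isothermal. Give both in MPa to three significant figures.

Isothermal: P₂ = P₁(V₁/V₂) = 0.106×20 = 2.12 MPa.
Adiabatic: P₂ = P₁(V₁/V₂)^γ = 0.106×20^(1.3) = 5.208 MPa.

adiabatic: 5.21 MPa; isothermal: 2.12 MPa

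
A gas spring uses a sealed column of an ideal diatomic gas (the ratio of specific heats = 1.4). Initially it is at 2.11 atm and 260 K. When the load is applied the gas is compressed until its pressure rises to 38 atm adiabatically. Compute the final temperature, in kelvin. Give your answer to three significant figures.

T₂ ≈ 594 K

Adiabatic: T₂/T₁ = (P₂/P₁)^((γ−1)/γ).
T₂ = 260 × (38/2.11)^(0.286) = 593.9 K.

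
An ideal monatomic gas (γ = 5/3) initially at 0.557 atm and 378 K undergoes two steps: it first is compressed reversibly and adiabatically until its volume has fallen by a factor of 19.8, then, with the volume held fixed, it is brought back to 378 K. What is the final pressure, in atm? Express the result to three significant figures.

Adiabatic step (PV^γ = const): P₂ = 0.557×19.8^(5/3) = 80.72 atm; T₂ = 378×19.8^(2/3) = 2767 K.
Isochoric: P₃ = P₂(T₃/T₂) = 80.72 × (378/2767) = 11.03 atm.

P₃ ≈ 11.0 atm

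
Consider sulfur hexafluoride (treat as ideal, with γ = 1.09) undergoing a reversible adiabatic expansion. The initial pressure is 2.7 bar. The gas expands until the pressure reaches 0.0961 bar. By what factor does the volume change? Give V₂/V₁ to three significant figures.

From PV^γ = const, V₂/V₁ = (P₁/P₂)^(1/γ).
V₂/V₁ = (2.7/0.0961)^(0.917) = 21.33.

V₂/V₁ ≈ 21.3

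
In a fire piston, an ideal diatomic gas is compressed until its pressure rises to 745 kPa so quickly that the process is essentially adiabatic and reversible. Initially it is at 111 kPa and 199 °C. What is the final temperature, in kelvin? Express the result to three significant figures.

T₂ ≈ 813 K

Along an adiabat T P^((1−γ)/γ) is constant, so T₂ = T₁ (P₂/P₁)^((γ−1)/γ).
For a diatomic ideal gas γ = 7/5, so (γ−1)/γ = 2/7.
T₁ = 199 °C = 472.1 K.
T₂ = 472.1 × (745/111)^(2/7) = 813.4 K.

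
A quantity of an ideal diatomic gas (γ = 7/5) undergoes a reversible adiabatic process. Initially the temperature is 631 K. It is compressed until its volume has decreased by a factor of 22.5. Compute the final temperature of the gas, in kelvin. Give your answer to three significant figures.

For a reversible adiabat TV^(γ−1) is constant, so T₂ = T₁ (V₁/V₂)^(γ−1).
T₂ = 631 × 22.5^(2/5) = 2192 K.

T₂ ≈ 2190 K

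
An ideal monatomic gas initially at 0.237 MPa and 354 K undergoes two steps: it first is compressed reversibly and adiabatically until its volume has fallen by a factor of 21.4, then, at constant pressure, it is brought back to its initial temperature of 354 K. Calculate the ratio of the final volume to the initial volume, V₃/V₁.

For a monatomic ideal gas γ = 5/3.
Adiabatic step: V₂/V₁ = 0.04673; T₂ = T₁·21.4^(2/3) = 2729 K.
Isobaric step: V₃/V₂ = T₃/T₂ = 354/2729.
V₃/V₁ = (V₂/V₁)(V₃/V₂) = 0.04673 × (354/2729) = 0.006062.

V₃/V₁ ≈ 0.00606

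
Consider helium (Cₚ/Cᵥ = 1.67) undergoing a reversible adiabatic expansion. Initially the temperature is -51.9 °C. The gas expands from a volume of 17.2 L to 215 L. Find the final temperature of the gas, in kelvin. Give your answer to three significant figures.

For a reversible adiabat TV^(γ−1) is constant, so T₂ = T₁ (V₁/V₂)^(γ−1).
T₁ = -51.9 °C = 221.2 K.
T₂ = 221.2 × (17.2/215)^(0.67) = 40.73 K.

T₂ ≈ 40.7 K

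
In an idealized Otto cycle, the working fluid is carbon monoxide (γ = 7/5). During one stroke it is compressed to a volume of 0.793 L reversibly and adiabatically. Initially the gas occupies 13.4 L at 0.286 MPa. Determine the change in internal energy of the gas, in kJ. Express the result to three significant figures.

ΔU ≈ 20.1 kJ

P₂ = P₁(V₁/V₂)^γ = 0.286×(13.4/0.793)^(7/5) = 14.97 MPa.
For a reversible adiabat, W_by_gas = (P₁V₁ − P₂V₂)/(γ−1).
W_by = (286000×0.0134 − 1.497×10^7×0.000793) / (2/5) = -20100 J.
Q = 0 ⇒ ΔU = −W_by = 20100 J.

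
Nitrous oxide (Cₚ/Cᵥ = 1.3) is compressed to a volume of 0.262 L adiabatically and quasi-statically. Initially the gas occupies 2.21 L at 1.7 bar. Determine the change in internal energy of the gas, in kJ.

P₂ = P₁(V₁/V₂)^γ = 1.7×(2.21/0.262)^(1.3) = 27.19 bar.
For a reversible adiabat, W_by_gas = (P₁V₁ − P₂V₂)/(γ−1).
W_by = (170000×0.00221 − 2.719×10^6×0.000262) / (0.3) = -1122 J.
Q = 0 ⇒ ΔU = −W_by = 1122 J.

ΔU ≈ 1.12 kJ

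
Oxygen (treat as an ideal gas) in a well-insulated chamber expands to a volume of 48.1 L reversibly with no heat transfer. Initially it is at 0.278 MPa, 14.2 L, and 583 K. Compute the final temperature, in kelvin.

Adiabatic: T₁V₁^(γ−1) = T₂V₂^(γ−1) ⇒ T₂ = T₁ (V₁/V₂)^(γ−1).
γ = 7/5 for a diatomic ideal gas.
T₂ = 583 × (14.2/48.1)^(2/5) = 357.9 K.

T₂ ≈ 358 K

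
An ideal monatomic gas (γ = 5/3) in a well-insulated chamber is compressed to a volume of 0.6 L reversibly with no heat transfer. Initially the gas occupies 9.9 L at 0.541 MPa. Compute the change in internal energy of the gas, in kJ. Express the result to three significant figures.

P₂ = P₁(V₁/V₂)^γ = 0.541×(9.9/0.6)^(5/3) = 57.85 MPa.
For a reversible adiabat, W_by_gas = (P₁V₁ − P₂V₂)/(γ−1).
W_by = (541000×0.0099 − 5.785×10^7×0.0006) / (2/3) = -44040 J.
Q = 0 ⇒ ΔU = −W_by = 44040 J.

ΔU ≈ 44.0 kJ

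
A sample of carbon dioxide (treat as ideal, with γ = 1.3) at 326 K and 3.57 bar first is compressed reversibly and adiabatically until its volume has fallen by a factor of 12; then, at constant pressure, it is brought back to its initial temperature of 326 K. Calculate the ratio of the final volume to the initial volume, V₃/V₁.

Adiabatic step: V₂/V₁ = 0.08333; T₂ = T₁·12^(0.3) = 687 K.
Isobaric step: V₃/V₂ = T₃/T₂ = 326/687.
V₃/V₁ = (V₂/V₁)(V₃/V₂) = 0.08333 × (326/687) = 0.03954.

V₃/V₁ ≈ 0.0395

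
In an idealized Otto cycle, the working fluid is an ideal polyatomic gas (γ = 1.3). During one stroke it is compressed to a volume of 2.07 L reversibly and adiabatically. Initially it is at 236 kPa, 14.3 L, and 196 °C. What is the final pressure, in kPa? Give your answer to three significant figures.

P₂ ≈ 2910 kPa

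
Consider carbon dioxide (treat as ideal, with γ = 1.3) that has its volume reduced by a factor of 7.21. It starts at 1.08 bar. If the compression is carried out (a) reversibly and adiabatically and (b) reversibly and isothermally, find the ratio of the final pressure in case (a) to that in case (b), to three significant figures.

P_adiabatic / P_isothermal ≈ 1.81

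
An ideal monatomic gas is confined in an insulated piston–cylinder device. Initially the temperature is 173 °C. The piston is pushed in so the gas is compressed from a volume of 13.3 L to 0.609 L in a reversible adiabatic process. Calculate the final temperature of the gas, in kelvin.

Adiabatic: T₁V₁^(γ−1) = T₂V₂^(γ−1) ⇒ T₂ = T₁ (V₁/V₂)^(γ−1).
For a monatomic ideal gas γ = 5/3, so γ−1 = 2/3.
T₁ = 173 °C = 446.1 K.
T₂ = 446.1 × (13.3/0.609)^(2/3) = 3486 K.

T₂ ≈ 3490 K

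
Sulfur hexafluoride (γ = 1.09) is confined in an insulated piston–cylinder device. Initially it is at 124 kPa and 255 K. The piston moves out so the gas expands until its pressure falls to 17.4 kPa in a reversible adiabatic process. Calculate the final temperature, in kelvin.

Adiabatic: T₂/T₁ = (P₂/P₁)^((γ−1)/γ).
T₂ = 255 × (17.4/124)^(0.0826) = 216.8 K.

T₂ ≈ 217 K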